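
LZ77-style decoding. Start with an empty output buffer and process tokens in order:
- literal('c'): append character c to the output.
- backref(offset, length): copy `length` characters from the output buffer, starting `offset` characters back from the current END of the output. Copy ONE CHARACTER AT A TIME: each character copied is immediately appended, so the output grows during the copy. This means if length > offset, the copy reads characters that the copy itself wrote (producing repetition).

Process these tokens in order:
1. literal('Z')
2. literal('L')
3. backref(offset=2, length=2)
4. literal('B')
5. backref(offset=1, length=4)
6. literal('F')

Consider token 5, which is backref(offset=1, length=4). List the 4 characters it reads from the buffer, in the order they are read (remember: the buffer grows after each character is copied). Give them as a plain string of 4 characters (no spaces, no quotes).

Answer: BBBB

Derivation:
Token 1: literal('Z'). Output: "Z"
Token 2: literal('L'). Output: "ZL"
Token 3: backref(off=2, len=2). Copied 'ZL' from pos 0. Output: "ZLZL"
Token 4: literal('B'). Output: "ZLZLB"
Token 5: backref(off=1, len=4). Buffer before: "ZLZLB" (len 5)
  byte 1: read out[4]='B', append. Buffer now: "ZLZLBB"
  byte 2: read out[5]='B', append. Buffer now: "ZLZLBBB"
  byte 3: read out[6]='B', append. Buffer now: "ZLZLBBBB"
  byte 4: read out[7]='B', append. Buffer now: "ZLZLBBBBB"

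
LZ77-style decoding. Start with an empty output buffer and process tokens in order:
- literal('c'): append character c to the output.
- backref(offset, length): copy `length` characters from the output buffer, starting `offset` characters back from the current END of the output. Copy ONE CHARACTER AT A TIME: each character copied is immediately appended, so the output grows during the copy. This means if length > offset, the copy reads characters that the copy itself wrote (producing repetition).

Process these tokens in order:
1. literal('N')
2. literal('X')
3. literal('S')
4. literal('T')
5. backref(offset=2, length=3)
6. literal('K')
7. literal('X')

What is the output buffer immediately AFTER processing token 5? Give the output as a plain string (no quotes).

Answer: NXSTSTS

Derivation:
Token 1: literal('N'). Output: "N"
Token 2: literal('X'). Output: "NX"
Token 3: literal('S'). Output: "NXS"
Token 4: literal('T'). Output: "NXST"
Token 5: backref(off=2, len=3) (overlapping!). Copied 'STS' from pos 2. Output: "NXSTSTS"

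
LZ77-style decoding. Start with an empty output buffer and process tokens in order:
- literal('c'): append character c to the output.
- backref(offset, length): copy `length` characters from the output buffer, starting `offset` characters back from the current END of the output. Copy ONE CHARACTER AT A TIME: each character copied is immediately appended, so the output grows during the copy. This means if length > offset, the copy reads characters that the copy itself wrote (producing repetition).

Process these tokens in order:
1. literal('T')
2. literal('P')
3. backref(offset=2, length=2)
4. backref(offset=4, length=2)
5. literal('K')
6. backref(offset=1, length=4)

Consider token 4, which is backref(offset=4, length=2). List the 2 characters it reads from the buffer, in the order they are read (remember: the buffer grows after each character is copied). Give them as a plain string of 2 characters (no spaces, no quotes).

Answer: TP

Derivation:
Token 1: literal('T'). Output: "T"
Token 2: literal('P'). Output: "TP"
Token 3: backref(off=2, len=2). Copied 'TP' from pos 0. Output: "TPTP"
Token 4: backref(off=4, len=2). Buffer before: "TPTP" (len 4)
  byte 1: read out[0]='T', append. Buffer now: "TPTPT"
  byte 2: read out[1]='P', append. Buffer now: "TPTPTP"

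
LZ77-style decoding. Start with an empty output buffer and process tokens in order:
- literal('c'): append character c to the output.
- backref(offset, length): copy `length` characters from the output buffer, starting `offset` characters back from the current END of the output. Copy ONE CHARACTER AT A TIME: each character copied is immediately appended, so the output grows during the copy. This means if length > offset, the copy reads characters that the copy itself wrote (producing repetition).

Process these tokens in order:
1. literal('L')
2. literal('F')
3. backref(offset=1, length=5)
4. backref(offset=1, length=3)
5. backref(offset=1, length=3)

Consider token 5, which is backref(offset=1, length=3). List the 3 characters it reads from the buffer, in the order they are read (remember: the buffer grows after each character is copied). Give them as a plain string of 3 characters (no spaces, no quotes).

Answer: FFF

Derivation:
Token 1: literal('L'). Output: "L"
Token 2: literal('F'). Output: "LF"
Token 3: backref(off=1, len=5) (overlapping!). Copied 'FFFFF' from pos 1. Output: "LFFFFFF"
Token 4: backref(off=1, len=3) (overlapping!). Copied 'FFF' from pos 6. Output: "LFFFFFFFFF"
Token 5: backref(off=1, len=3). Buffer before: "LFFFFFFFFF" (len 10)
  byte 1: read out[9]='F', append. Buffer now: "LFFFFFFFFFF"
  byte 2: read out[10]='F', append. Buffer now: "LFFFFFFFFFFF"
  byte 3: read out[11]='F', append. Buffer now: "LFFFFFFFFFFFF"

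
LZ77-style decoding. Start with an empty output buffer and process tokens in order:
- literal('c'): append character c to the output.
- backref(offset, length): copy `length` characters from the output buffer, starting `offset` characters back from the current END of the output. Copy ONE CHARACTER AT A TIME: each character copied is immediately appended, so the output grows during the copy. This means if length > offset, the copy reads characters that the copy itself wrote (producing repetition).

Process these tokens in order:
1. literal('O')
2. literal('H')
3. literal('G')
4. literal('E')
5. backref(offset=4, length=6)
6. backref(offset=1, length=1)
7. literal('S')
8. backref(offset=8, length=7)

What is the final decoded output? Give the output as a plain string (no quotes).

Answer: OHGEOHGEOHHSOHGEOHH

Derivation:
Token 1: literal('O'). Output: "O"
Token 2: literal('H'). Output: "OH"
Token 3: literal('G'). Output: "OHG"
Token 4: literal('E'). Output: "OHGE"
Token 5: backref(off=4, len=6) (overlapping!). Copied 'OHGEOH' from pos 0. Output: "OHGEOHGEOH"
Token 6: backref(off=1, len=1). Copied 'H' from pos 9. Output: "OHGEOHGEOHH"
Token 7: literal('S'). Output: "OHGEOHGEOHHS"
Token 8: backref(off=8, len=7). Copied 'OHGEOHH' from pos 4. Output: "OHGEOHGEOHHSOHGEOHH"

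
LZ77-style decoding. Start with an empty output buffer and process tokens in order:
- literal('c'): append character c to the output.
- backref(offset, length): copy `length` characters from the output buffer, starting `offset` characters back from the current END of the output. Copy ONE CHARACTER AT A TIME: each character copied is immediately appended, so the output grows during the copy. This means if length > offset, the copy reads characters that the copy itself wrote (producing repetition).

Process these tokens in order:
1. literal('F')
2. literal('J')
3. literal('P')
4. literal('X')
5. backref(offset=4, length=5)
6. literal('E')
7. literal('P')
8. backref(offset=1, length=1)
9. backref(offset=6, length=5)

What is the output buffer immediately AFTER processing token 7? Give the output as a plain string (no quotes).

Token 1: literal('F'). Output: "F"
Token 2: literal('J'). Output: "FJ"
Token 3: literal('P'). Output: "FJP"
Token 4: literal('X'). Output: "FJPX"
Token 5: backref(off=4, len=5) (overlapping!). Copied 'FJPXF' from pos 0. Output: "FJPXFJPXF"
Token 6: literal('E'). Output: "FJPXFJPXFE"
Token 7: literal('P'). Output: "FJPXFJPXFEP"

Answer: FJPXFJPXFEP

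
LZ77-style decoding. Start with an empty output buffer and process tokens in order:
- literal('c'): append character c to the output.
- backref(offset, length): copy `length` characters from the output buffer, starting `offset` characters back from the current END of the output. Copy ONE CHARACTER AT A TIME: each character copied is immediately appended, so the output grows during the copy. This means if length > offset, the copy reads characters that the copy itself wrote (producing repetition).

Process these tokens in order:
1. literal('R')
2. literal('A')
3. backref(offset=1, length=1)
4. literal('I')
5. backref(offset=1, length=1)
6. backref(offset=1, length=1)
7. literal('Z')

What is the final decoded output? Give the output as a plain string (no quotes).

Token 1: literal('R'). Output: "R"
Token 2: literal('A'). Output: "RA"
Token 3: backref(off=1, len=1). Copied 'A' from pos 1. Output: "RAA"
Token 4: literal('I'). Output: "RAAI"
Token 5: backref(off=1, len=1). Copied 'I' from pos 3. Output: "RAAII"
Token 6: backref(off=1, len=1). Copied 'I' from pos 4. Output: "RAAIII"
Token 7: literal('Z'). Output: "RAAIIIZ"

Answer: RAAIIIZ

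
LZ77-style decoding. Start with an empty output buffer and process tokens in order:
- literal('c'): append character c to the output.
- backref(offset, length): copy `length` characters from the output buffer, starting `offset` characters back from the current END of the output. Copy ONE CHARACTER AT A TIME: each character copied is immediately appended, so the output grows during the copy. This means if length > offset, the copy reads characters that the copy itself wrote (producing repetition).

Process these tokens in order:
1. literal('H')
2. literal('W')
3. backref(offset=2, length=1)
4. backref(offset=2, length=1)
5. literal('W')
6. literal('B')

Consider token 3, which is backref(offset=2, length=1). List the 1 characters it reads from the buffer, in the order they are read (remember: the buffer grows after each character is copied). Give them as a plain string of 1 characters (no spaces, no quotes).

Token 1: literal('H'). Output: "H"
Token 2: literal('W'). Output: "HW"
Token 3: backref(off=2, len=1). Buffer before: "HW" (len 2)
  byte 1: read out[0]='H', append. Buffer now: "HWH"

Answer: H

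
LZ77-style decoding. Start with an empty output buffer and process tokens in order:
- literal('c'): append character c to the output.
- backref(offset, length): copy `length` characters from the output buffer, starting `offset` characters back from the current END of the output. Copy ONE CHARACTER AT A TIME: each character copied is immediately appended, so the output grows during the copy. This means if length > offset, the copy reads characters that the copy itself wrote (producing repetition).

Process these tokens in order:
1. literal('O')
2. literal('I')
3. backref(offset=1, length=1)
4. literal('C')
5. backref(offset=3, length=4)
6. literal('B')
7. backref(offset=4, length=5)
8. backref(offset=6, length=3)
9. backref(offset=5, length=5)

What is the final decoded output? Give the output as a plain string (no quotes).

Answer: OIICIICIBICIBIBICBIBIC

Derivation:
Token 1: literal('O'). Output: "O"
Token 2: literal('I'). Output: "OI"
Token 3: backref(off=1, len=1). Copied 'I' from pos 1. Output: "OII"
Token 4: literal('C'). Output: "OIIC"
Token 5: backref(off=3, len=4) (overlapping!). Copied 'IICI' from pos 1. Output: "OIICIICI"
Token 6: literal('B'). Output: "OIICIICIB"
Token 7: backref(off=4, len=5) (overlapping!). Copied 'ICIBI' from pos 5. Output: "OIICIICIBICIBI"
Token 8: backref(off=6, len=3). Copied 'BIC' from pos 8. Output: "OIICIICIBICIBIBIC"
Token 9: backref(off=5, len=5). Copied 'BIBIC' from pos 12. Output: "OIICIICIBICIBIBICBIBIC"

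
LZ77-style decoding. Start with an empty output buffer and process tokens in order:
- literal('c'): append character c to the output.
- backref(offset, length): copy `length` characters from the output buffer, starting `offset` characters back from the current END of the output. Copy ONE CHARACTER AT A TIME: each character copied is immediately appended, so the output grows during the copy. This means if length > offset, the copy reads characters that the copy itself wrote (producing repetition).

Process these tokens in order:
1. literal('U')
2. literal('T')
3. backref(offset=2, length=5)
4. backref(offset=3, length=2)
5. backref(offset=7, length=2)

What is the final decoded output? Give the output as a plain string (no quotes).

Answer: UTUTUTUUTUT

Derivation:
Token 1: literal('U'). Output: "U"
Token 2: literal('T'). Output: "UT"
Token 3: backref(off=2, len=5) (overlapping!). Copied 'UTUTU' from pos 0. Output: "UTUTUTU"
Token 4: backref(off=3, len=2). Copied 'UT' from pos 4. Output: "UTUTUTUUT"
Token 5: backref(off=7, len=2). Copied 'UT' from pos 2. Output: "UTUTUTUUTUT"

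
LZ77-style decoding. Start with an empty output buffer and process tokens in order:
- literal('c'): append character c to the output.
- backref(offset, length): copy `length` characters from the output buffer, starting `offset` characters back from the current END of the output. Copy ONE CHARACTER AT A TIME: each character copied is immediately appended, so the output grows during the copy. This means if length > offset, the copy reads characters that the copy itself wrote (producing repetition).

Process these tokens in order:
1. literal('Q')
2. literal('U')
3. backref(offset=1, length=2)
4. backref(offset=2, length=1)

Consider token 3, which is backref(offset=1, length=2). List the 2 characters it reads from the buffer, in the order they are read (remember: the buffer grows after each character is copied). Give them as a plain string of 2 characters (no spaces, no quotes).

Token 1: literal('Q'). Output: "Q"
Token 2: literal('U'). Output: "QU"
Token 3: backref(off=1, len=2). Buffer before: "QU" (len 2)
  byte 1: read out[1]='U', append. Buffer now: "QUU"
  byte 2: read out[2]='U', append. Buffer now: "QUUU"

Answer: UU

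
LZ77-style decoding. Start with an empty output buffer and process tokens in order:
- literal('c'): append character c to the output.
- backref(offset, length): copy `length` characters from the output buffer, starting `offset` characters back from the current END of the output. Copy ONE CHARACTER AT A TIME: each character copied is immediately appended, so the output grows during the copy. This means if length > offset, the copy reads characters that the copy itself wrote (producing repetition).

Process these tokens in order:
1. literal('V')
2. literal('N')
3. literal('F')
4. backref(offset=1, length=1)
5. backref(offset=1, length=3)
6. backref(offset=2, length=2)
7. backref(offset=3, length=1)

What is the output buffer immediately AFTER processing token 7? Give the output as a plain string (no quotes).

Answer: VNFFFFFFFF

Derivation:
Token 1: literal('V'). Output: "V"
Token 2: literal('N'). Output: "VN"
Token 3: literal('F'). Output: "VNF"
Token 4: backref(off=1, len=1). Copied 'F' from pos 2. Output: "VNFF"
Token 5: backref(off=1, len=3) (overlapping!). Copied 'FFF' from pos 3. Output: "VNFFFFF"
Token 6: backref(off=2, len=2). Copied 'FF' from pos 5. Output: "VNFFFFFFF"
Token 7: backref(off=3, len=1). Copied 'F' from pos 6. Output: "VNFFFFFFFF"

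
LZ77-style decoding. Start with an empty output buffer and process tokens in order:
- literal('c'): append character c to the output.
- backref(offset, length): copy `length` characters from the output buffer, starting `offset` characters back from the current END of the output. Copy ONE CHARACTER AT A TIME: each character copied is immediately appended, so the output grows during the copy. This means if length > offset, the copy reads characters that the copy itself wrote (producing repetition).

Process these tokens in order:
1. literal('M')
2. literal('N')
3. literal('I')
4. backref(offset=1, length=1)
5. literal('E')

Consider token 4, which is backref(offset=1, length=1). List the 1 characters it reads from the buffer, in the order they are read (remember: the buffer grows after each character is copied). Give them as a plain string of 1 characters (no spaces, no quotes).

Token 1: literal('M'). Output: "M"
Token 2: literal('N'). Output: "MN"
Token 3: literal('I'). Output: "MNI"
Token 4: backref(off=1, len=1). Buffer before: "MNI" (len 3)
  byte 1: read out[2]='I', append. Buffer now: "MNII"

Answer: I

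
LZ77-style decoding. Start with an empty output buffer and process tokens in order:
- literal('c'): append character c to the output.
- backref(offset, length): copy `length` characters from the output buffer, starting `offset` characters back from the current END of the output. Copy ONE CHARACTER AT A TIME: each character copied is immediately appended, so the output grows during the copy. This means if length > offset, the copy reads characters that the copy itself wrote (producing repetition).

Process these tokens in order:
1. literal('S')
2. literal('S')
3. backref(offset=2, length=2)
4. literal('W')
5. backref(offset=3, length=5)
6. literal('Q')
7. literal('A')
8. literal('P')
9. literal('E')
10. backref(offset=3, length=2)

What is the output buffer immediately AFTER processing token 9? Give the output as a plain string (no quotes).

Answer: SSSSWSSWSSQAPE

Derivation:
Token 1: literal('S'). Output: "S"
Token 2: literal('S'). Output: "SS"
Token 3: backref(off=2, len=2). Copied 'SS' from pos 0. Output: "SSSS"
Token 4: literal('W'). Output: "SSSSW"
Token 5: backref(off=3, len=5) (overlapping!). Copied 'SSWSS' from pos 2. Output: "SSSSWSSWSS"
Token 6: literal('Q'). Output: "SSSSWSSWSSQ"
Token 7: literal('A'). Output: "SSSSWSSWSSQA"
Token 8: literal('P'). Output: "SSSSWSSWSSQAP"
Token 9: literal('E'). Output: "SSSSWSSWSSQAPE"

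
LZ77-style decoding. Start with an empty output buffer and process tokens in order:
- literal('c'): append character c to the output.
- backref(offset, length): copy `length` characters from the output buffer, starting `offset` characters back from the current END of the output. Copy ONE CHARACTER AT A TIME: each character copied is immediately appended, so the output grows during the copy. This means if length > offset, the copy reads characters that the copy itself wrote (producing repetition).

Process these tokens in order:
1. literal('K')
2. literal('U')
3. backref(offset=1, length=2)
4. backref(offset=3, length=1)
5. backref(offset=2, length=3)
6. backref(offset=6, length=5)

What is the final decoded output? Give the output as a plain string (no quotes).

Token 1: literal('K'). Output: "K"
Token 2: literal('U'). Output: "KU"
Token 3: backref(off=1, len=2) (overlapping!). Copied 'UU' from pos 1. Output: "KUUU"
Token 4: backref(off=3, len=1). Copied 'U' from pos 1. Output: "KUUUU"
Token 5: backref(off=2, len=3) (overlapping!). Copied 'UUU' from pos 3. Output: "KUUUUUUU"
Token 6: backref(off=6, len=5). Copied 'UUUUU' from pos 2. Output: "KUUUUUUUUUUUU"

Answer: KUUUUUUUUUUUU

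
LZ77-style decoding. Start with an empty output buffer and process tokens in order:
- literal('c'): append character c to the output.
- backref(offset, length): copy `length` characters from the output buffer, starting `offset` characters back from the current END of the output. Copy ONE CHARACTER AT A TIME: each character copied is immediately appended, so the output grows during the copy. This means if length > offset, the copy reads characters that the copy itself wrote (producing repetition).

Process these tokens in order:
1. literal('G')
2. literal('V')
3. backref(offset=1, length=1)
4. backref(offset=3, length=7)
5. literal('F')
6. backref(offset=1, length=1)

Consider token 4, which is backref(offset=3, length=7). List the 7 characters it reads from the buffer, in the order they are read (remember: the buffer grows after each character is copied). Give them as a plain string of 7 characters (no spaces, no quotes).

Token 1: literal('G'). Output: "G"
Token 2: literal('V'). Output: "GV"
Token 3: backref(off=1, len=1). Copied 'V' from pos 1. Output: "GVV"
Token 4: backref(off=3, len=7). Buffer before: "GVV" (len 3)
  byte 1: read out[0]='G', append. Buffer now: "GVVG"
  byte 2: read out[1]='V', append. Buffer now: "GVVGV"
  byte 3: read out[2]='V', append. Buffer now: "GVVGVV"
  byte 4: read out[3]='G', append. Buffer now: "GVVGVVG"
  byte 5: read out[4]='V', append. Buffer now: "GVVGVVGV"
  byte 6: read out[5]='V', append. Buffer now: "GVVGVVGVV"
  byte 7: read out[6]='G', append. Buffer now: "GVVGVVGVVG"

Answer: GVVGVVG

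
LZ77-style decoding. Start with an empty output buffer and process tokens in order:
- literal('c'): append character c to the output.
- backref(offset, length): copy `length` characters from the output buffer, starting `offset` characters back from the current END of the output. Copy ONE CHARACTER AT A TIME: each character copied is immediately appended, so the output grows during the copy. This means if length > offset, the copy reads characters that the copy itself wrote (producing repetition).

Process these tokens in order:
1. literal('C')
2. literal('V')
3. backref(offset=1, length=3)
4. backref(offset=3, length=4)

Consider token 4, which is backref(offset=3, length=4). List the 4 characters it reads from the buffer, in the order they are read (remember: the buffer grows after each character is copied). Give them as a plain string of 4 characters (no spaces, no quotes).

Answer: VVVV

Derivation:
Token 1: literal('C'). Output: "C"
Token 2: literal('V'). Output: "CV"
Token 3: backref(off=1, len=3) (overlapping!). Copied 'VVV' from pos 1. Output: "CVVVV"
Token 4: backref(off=3, len=4). Buffer before: "CVVVV" (len 5)
  byte 1: read out[2]='V', append. Buffer now: "CVVVVV"
  byte 2: read out[3]='V', append. Buffer now: "CVVVVVV"
  byte 3: read out[4]='V', append. Buffer now: "CVVVVVVV"
  byte 4: read out[5]='V', append. Buffer now: "CVVVVVVVV"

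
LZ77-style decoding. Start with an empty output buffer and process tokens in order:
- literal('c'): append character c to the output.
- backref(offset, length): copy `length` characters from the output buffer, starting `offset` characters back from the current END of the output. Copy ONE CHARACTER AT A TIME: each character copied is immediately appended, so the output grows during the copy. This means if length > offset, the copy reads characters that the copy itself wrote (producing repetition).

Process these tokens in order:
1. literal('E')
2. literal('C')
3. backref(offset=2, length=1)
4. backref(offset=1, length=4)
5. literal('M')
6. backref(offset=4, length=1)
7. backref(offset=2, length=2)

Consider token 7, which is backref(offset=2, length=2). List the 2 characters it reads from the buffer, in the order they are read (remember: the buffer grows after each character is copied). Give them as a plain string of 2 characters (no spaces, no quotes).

Answer: ME

Derivation:
Token 1: literal('E'). Output: "E"
Token 2: literal('C'). Output: "EC"
Token 3: backref(off=2, len=1). Copied 'E' from pos 0. Output: "ECE"
Token 4: backref(off=1, len=4) (overlapping!). Copied 'EEEE' from pos 2. Output: "ECEEEEE"
Token 5: literal('M'). Output: "ECEEEEEM"
Token 6: backref(off=4, len=1). Copied 'E' from pos 4. Output: "ECEEEEEME"
Token 7: backref(off=2, len=2). Buffer before: "ECEEEEEME" (len 9)
  byte 1: read out[7]='M', append. Buffer now: "ECEEEEEMEM"
  byte 2: read out[8]='E', append. Buffer now: "ECEEEEEMEME"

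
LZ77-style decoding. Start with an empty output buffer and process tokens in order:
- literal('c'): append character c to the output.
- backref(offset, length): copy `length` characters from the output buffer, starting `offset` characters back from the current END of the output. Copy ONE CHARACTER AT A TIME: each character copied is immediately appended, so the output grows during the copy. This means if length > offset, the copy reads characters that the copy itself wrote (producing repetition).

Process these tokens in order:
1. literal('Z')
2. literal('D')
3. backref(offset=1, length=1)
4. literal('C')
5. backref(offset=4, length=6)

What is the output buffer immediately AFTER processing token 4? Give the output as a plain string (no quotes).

Answer: ZDDC

Derivation:
Token 1: literal('Z'). Output: "Z"
Token 2: literal('D'). Output: "ZD"
Token 3: backref(off=1, len=1). Copied 'D' from pos 1. Output: "ZDD"
Token 4: literal('C'). Output: "ZDDC"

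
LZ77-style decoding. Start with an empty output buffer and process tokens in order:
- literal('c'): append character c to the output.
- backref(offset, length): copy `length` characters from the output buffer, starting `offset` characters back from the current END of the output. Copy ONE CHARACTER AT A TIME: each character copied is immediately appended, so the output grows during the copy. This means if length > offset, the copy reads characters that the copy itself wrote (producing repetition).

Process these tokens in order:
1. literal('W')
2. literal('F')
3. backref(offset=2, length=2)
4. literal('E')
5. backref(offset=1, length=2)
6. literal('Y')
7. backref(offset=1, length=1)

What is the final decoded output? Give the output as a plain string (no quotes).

Token 1: literal('W'). Output: "W"
Token 2: literal('F'). Output: "WF"
Token 3: backref(off=2, len=2). Copied 'WF' from pos 0. Output: "WFWF"
Token 4: literal('E'). Output: "WFWFE"
Token 5: backref(off=1, len=2) (overlapping!). Copied 'EE' from pos 4. Output: "WFWFEEE"
Token 6: literal('Y'). Output: "WFWFEEEY"
Token 7: backref(off=1, len=1). Copied 'Y' from pos 7. Output: "WFWFEEEYY"

Answer: WFWFEEEYY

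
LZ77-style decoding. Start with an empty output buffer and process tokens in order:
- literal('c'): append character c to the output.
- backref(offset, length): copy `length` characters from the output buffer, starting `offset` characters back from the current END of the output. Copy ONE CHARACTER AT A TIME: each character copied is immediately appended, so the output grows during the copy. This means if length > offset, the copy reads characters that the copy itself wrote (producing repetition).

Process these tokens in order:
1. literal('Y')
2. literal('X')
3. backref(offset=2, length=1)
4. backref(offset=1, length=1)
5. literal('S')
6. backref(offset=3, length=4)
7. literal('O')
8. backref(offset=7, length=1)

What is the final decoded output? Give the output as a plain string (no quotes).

Answer: YXYYSYYSYOY

Derivation:
Token 1: literal('Y'). Output: "Y"
Token 2: literal('X'). Output: "YX"
Token 3: backref(off=2, len=1). Copied 'Y' from pos 0. Output: "YXY"
Token 4: backref(off=1, len=1). Copied 'Y' from pos 2. Output: "YXYY"
Token 5: literal('S'). Output: "YXYYS"
Token 6: backref(off=3, len=4) (overlapping!). Copied 'YYSY' from pos 2. Output: "YXYYSYYSY"
Token 7: literal('O'). Output: "YXYYSYYSYO"
Token 8: backref(off=7, len=1). Copied 'Y' from pos 3. Output: "YXYYSYYSYOY"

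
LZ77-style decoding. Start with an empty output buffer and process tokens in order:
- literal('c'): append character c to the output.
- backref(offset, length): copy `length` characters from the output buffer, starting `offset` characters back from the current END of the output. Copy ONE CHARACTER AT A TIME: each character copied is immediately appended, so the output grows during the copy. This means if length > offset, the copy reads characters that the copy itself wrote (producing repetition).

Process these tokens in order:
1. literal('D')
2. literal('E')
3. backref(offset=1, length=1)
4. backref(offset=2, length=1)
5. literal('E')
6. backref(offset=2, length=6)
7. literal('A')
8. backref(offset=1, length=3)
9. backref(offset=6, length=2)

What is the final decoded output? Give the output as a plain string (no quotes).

Token 1: literal('D'). Output: "D"
Token 2: literal('E'). Output: "DE"
Token 3: backref(off=1, len=1). Copied 'E' from pos 1. Output: "DEE"
Token 4: backref(off=2, len=1). Copied 'E' from pos 1. Output: "DEEE"
Token 5: literal('E'). Output: "DEEEE"
Token 6: backref(off=2, len=6) (overlapping!). Copied 'EEEEEE' from pos 3. Output: "DEEEEEEEEEE"
Token 7: literal('A'). Output: "DEEEEEEEEEEA"
Token 8: backref(off=1, len=3) (overlapping!). Copied 'AAA' from pos 11. Output: "DEEEEEEEEEEAAAA"
Token 9: backref(off=6, len=2). Copied 'EE' from pos 9. Output: "DEEEEEEEEEEAAAAEE"

Answer: DEEEEEEEEEEAAAAEE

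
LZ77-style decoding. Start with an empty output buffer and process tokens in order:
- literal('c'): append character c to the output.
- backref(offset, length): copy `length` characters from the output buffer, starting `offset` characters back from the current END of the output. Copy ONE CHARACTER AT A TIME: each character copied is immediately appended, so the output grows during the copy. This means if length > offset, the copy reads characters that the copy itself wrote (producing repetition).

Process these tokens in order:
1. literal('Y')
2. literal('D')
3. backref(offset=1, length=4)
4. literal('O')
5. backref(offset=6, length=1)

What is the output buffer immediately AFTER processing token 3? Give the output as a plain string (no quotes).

Answer: YDDDDD

Derivation:
Token 1: literal('Y'). Output: "Y"
Token 2: literal('D'). Output: "YD"
Token 3: backref(off=1, len=4) (overlapping!). Copied 'DDDD' from pos 1. Output: "YDDDDD"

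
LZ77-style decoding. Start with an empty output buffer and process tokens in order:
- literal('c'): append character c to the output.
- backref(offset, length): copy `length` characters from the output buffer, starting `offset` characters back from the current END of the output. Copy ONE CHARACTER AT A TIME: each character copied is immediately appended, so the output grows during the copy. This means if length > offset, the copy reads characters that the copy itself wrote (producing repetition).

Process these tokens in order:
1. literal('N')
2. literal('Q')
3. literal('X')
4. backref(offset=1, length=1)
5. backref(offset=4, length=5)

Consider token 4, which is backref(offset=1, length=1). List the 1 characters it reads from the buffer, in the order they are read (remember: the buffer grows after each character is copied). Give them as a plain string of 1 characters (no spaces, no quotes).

Answer: X

Derivation:
Token 1: literal('N'). Output: "N"
Token 2: literal('Q'). Output: "NQ"
Token 3: literal('X'). Output: "NQX"
Token 4: backref(off=1, len=1). Buffer before: "NQX" (len 3)
  byte 1: read out[2]='X', append. Buffer now: "NQXX"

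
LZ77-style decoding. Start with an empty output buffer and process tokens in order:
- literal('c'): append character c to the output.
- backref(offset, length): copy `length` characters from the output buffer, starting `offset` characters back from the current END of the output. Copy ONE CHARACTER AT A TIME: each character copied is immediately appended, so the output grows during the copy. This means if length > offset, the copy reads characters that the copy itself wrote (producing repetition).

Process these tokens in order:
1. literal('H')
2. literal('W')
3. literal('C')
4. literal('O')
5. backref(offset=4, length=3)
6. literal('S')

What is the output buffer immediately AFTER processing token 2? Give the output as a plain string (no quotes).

Token 1: literal('H'). Output: "H"
Token 2: literal('W'). Output: "HW"

Answer: HW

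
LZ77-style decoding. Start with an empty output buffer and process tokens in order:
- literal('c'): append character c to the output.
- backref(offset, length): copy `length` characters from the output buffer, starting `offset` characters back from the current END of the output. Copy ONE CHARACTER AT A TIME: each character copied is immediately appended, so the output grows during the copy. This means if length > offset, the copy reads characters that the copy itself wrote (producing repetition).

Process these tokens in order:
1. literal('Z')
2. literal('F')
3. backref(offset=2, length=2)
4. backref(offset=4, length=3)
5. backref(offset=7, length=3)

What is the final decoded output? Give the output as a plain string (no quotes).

Answer: ZFZFZFZZFZ

Derivation:
Token 1: literal('Z'). Output: "Z"
Token 2: literal('F'). Output: "ZF"
Token 3: backref(off=2, len=2). Copied 'ZF' from pos 0. Output: "ZFZF"
Token 4: backref(off=4, len=3). Copied 'ZFZ' from pos 0. Output: "ZFZFZFZ"
Token 5: backref(off=7, len=3). Copied 'ZFZ' from pos 0. Output: "ZFZFZFZZFZ"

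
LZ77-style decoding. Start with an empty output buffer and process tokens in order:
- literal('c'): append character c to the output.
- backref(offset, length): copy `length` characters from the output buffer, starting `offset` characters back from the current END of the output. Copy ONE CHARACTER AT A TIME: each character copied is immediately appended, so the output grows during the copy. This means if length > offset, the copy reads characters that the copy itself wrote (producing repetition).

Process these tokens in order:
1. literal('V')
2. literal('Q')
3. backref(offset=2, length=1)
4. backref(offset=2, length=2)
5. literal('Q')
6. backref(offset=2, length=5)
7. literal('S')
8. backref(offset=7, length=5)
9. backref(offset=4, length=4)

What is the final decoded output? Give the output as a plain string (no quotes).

Answer: VQVQVQVQVQVSQVQVQVQVQ

Derivation:
Token 1: literal('V'). Output: "V"
Token 2: literal('Q'). Output: "VQ"
Token 3: backref(off=2, len=1). Copied 'V' from pos 0. Output: "VQV"
Token 4: backref(off=2, len=2). Copied 'QV' from pos 1. Output: "VQVQV"
Token 5: literal('Q'). Output: "VQVQVQ"
Token 6: backref(off=2, len=5) (overlapping!). Copied 'VQVQV' from pos 4. Output: "VQVQVQVQVQV"
Token 7: literal('S'). Output: "VQVQVQVQVQVS"
Token 8: backref(off=7, len=5). Copied 'QVQVQ' from pos 5. Output: "VQVQVQVQVQVSQVQVQ"
Token 9: backref(off=4, len=4). Copied 'VQVQ' from pos 13. Output: "VQVQVQVQVQVSQVQVQVQVQ"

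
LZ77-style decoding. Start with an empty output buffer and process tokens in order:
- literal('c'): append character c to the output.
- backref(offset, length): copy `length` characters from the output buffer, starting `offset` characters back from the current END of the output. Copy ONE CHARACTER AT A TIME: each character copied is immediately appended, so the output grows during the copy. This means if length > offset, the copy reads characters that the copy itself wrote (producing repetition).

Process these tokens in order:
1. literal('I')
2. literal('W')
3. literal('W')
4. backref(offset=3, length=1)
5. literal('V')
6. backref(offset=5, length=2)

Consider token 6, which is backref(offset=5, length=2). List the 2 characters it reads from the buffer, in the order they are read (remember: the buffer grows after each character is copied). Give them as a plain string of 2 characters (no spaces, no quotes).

Token 1: literal('I'). Output: "I"
Token 2: literal('W'). Output: "IW"
Token 3: literal('W'). Output: "IWW"
Token 4: backref(off=3, len=1). Copied 'I' from pos 0. Output: "IWWI"
Token 5: literal('V'). Output: "IWWIV"
Token 6: backref(off=5, len=2). Buffer before: "IWWIV" (len 5)
  byte 1: read out[0]='I', append. Buffer now: "IWWIVI"
  byte 2: read out[1]='W', append. Buffer now: "IWWIVIW"

Answer: IW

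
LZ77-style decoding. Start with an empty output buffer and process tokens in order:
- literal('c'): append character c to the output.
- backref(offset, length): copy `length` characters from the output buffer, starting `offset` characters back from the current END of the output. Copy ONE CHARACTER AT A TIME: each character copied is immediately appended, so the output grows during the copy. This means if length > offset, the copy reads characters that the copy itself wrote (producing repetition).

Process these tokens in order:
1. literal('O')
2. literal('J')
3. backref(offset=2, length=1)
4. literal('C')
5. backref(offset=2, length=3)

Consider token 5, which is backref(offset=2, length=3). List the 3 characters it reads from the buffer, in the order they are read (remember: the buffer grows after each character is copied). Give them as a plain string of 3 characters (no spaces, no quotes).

Answer: OCO

Derivation:
Token 1: literal('O'). Output: "O"
Token 2: literal('J'). Output: "OJ"
Token 3: backref(off=2, len=1). Copied 'O' from pos 0. Output: "OJO"
Token 4: literal('C'). Output: "OJOC"
Token 5: backref(off=2, len=3). Buffer before: "OJOC" (len 4)
  byte 1: read out[2]='O', append. Buffer now: "OJOCO"
  byte 2: read out[3]='C', append. Buffer now: "OJOCOC"
  byte 3: read out[4]='O', append. Buffer now: "OJOCOCO"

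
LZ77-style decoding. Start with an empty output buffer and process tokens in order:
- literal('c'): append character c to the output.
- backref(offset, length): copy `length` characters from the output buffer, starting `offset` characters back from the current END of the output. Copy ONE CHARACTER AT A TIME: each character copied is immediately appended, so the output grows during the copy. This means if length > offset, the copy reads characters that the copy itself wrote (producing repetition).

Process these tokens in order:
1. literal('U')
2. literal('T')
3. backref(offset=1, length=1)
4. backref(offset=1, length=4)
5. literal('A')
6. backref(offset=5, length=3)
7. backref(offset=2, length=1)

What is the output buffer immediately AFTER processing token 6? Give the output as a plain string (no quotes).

Answer: UTTTTTTATTT

Derivation:
Token 1: literal('U'). Output: "U"
Token 2: literal('T'). Output: "UT"
Token 3: backref(off=1, len=1). Copied 'T' from pos 1. Output: "UTT"
Token 4: backref(off=1, len=4) (overlapping!). Copied 'TTTT' from pos 2. Output: "UTTTTTT"
Token 5: literal('A'). Output: "UTTTTTTA"
Token 6: backref(off=5, len=3). Copied 'TTT' from pos 3. Output: "UTTTTTTATTT"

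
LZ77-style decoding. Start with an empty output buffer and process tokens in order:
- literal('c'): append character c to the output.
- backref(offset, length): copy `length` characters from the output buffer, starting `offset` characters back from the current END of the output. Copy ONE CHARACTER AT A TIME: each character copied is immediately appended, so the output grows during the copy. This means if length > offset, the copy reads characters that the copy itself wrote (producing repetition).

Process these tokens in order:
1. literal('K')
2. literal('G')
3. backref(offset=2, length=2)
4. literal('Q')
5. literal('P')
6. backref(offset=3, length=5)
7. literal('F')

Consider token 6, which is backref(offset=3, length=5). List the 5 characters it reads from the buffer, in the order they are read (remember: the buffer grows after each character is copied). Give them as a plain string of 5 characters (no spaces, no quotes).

Answer: GQPGQ

Derivation:
Token 1: literal('K'). Output: "K"
Token 2: literal('G'). Output: "KG"
Token 3: backref(off=2, len=2). Copied 'KG' from pos 0. Output: "KGKG"
Token 4: literal('Q'). Output: "KGKGQ"
Token 5: literal('P'). Output: "KGKGQP"
Token 6: backref(off=3, len=5). Buffer before: "KGKGQP" (len 6)
  byte 1: read out[3]='G', append. Buffer now: "KGKGQPG"
  byte 2: read out[4]='Q', append. Buffer now: "KGKGQPGQ"
  byte 3: read out[5]='P', append. Buffer now: "KGKGQPGQP"
  byte 4: read out[6]='G', append. Buffer now: "KGKGQPGQPG"
  byte 5: read out[7]='Q', append. Buffer now: "KGKGQPGQPGQ"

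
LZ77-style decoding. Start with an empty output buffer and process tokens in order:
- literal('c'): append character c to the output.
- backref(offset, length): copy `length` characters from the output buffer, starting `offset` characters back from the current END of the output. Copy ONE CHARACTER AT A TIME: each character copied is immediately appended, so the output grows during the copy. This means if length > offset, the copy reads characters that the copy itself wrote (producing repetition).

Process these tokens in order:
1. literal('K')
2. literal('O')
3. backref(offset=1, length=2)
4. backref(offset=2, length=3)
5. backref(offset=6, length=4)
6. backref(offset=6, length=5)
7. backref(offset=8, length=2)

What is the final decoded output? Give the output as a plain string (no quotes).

Answer: KOOOOOOOOOOOOOOOOO

Derivation:
Token 1: literal('K'). Output: "K"
Token 2: literal('O'). Output: "KO"
Token 3: backref(off=1, len=2) (overlapping!). Copied 'OO' from pos 1. Output: "KOOO"
Token 4: backref(off=2, len=3) (overlapping!). Copied 'OOO' from pos 2. Output: "KOOOOOO"
Token 5: backref(off=6, len=4). Copied 'OOOO' from pos 1. Output: "KOOOOOOOOOO"
Token 6: backref(off=6, len=5). Copied 'OOOOO' from pos 5. Output: "KOOOOOOOOOOOOOOO"
Token 7: backref(off=8, len=2). Copied 'OO' from pos 8. Output: "KOOOOOOOOOOOOOOOOO"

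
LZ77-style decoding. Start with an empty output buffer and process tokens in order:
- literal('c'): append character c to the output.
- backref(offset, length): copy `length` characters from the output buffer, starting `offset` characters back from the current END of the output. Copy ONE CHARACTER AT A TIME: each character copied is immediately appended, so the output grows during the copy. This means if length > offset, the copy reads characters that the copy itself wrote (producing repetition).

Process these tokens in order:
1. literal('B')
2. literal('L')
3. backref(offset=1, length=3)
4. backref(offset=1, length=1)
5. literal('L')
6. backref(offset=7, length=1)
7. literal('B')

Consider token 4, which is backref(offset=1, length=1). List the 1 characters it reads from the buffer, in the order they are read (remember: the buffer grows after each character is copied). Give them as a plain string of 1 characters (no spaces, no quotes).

Token 1: literal('B'). Output: "B"
Token 2: literal('L'). Output: "BL"
Token 3: backref(off=1, len=3) (overlapping!). Copied 'LLL' from pos 1. Output: "BLLLL"
Token 4: backref(off=1, len=1). Buffer before: "BLLLL" (len 5)
  byte 1: read out[4]='L', append. Buffer now: "BLLLLL"

Answer: L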